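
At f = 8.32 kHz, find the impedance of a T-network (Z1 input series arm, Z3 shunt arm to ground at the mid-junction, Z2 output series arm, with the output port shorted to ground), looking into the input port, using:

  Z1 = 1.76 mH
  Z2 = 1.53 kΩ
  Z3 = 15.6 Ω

Step 1 — Angular frequency: ω = 2π·f = 2π·8320 = 5.228e+04 rad/s.
Step 2 — Component impedances:
  Z1: Z = jωL = j·5.228e+04·0.00176 = 0 + j92.01 Ω
  Z2: Z = R = 1530 Ω
  Z3: Z = R = 15.6 Ω
Step 3 — With the output port shorted to ground, the output series arm Z2 runs from the junction to ground; the shunt arm Z3 also runs from the junction to ground. They appear in parallel: Z3 || Z2 = 15.44 Ω.
Step 4 — Series with input arm Z1: Z_in = Z1 + (Z3 || Z2) = 15.44 + j92.01 Ω = 93.29∠80.5° Ω.

Z = 15.44 + j92.01 Ω = 93.29∠80.5° Ω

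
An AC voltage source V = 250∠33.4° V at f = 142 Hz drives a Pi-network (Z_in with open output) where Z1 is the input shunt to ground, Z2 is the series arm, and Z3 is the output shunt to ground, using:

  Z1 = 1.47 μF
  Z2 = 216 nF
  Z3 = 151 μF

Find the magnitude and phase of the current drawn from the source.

Step 1 — Angular frequency: ω = 2π·f = 2π·142 = 892.2 rad/s.
Step 2 — Component impedances:
  Z1: Z = 1/(jωC) = -j/(ω·C) = 0 - j762.5 Ω
  Z2: Z = 1/(jωC) = -j/(ω·C) = 0 - j5189 Ω
  Z3: Z = 1/(jωC) = -j/(ω·C) = 0 - j7.423 Ω
Step 3 — With open output, the series arm Z2 and the output shunt Z3 appear in series to ground: Z2 + Z3 = 0 - j5196 Ω.
Step 4 — Parallel with input shunt Z1: Z_in = Z1 || (Z2 + Z3) = 0 - j664.9 Ω = 664.9∠-90.0° Ω.
Step 5 — Source phasor: V = 250∠33.4° V = 208.7 + j137.6 V.
Step 6 — Ohm's law: I = V / Z_total = (208.7 + j137.6) / (0 - j664.9) = -0.207 + j0.3139 A.
Step 7 — Convert to polar: |I| = 0.376 A, ∠I = 123.4°.

I = 0.376∠123.4° A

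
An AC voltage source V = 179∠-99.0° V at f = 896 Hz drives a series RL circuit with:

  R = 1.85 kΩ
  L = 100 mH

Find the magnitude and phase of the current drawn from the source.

Step 1 — Angular frequency: ω = 2π·f = 2π·896 = 5630 rad/s.
Step 2 — Component impedances:
  R: Z = R = 1850 Ω
  L: Z = jωL = j·5630·0.1 = 0 + j563 Ω
Step 3 — Series combination: Z_total = R + L = 1850 + j563 Ω = 1934∠16.9° Ω.
Step 4 — Source phasor: V = 179∠-99.0° V = -28 - j176.8 V.
Step 5 — Ohm's law: I = V / Z_total = (-28 - j176.8) / (1850 + j563) = -0.04047 - j0.08325 A.
Step 6 — Convert to polar: |I| = 0.09257 A, ∠I = -115.9°.

I = 0.09257∠-115.9° A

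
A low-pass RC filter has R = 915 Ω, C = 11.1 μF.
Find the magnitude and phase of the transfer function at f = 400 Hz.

Step 1 — Angular frequency: ω = 2π·400 = 2513 rad/s.
Step 2 — Transfer function: H(jω) = 1/(1 + jωRC).
Step 3 — Denominator: 1 + jωRC = 1 + j·2513·915·1.11e-05 = 1 + j25.53.
Step 4 — H = 0.001532 - j0.03912.
Step 5 — Magnitude: |H| = 0.03915 (-28.1 dB); phase: φ = -87.8°.

|H| = 0.03915 (-28.1 dB), φ = -87.8°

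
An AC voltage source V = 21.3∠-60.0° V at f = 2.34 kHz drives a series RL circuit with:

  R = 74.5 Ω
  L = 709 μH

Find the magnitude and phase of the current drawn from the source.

Step 1 — Angular frequency: ω = 2π·f = 2π·2340 = 1.47e+04 rad/s.
Step 2 — Component impedances:
  R: Z = R = 74.5 Ω
  L: Z = jωL = j·1.47e+04·0.000709 = 0 + j10.42 Ω
Step 3 — Series combination: Z_total = R + L = 74.5 + j10.42 Ω = 75.23∠8.0° Ω.
Step 4 — Source phasor: V = 21.3∠-60.0° V = 10.65 - j18.45 V.
Step 5 — Ohm's law: I = V / Z_total = (10.65 - j18.45) / (74.5 + j10.42) = 0.1062 - j0.2625 A.
Step 6 — Convert to polar: |I| = 0.2831 A, ∠I = -68.0°.

I = 0.2831∠-68.0° A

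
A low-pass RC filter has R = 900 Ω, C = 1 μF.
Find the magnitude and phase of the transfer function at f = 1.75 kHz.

Step 1 — Angular frequency: ω = 2π·1750 = 1.1e+04 rad/s.
Step 2 — Transfer function: H(jω) = 1/(1 + jωRC).
Step 3 — Denominator: 1 + jωRC = 1 + j·1.1e+04·900·1e-06 = 1 + j9.896.
Step 4 — H = 0.01011 - j0.1.
Step 5 — Magnitude: |H| = 0.1005 (-20.0 dB); phase: φ = -84.2°.

|H| = 0.1005 (-20.0 dB), φ = -84.2°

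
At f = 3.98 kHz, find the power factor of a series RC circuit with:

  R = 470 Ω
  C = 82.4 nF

Step 1 — Angular frequency: ω = 2π·f = 2π·3980 = 2.501e+04 rad/s.
Step 2 — Component impedances:
  R: Z = R = 470 Ω
  C: Z = 1/(jωC) = -j/(ω·C) = 0 - j485.3 Ω
Step 3 — Series combination: Z_total = R + C = 470 - j485.3 Ω = 675.6∠-45.9° Ω.
Step 4 — Power factor: PF = cos(φ) = Re(Z)/|Z| = 470/675.6 = 0.6957.
Step 5 — Type: Im(Z) = -485.3 ⇒ leading (phase φ = -45.9°).

PF = 0.6957 (leading, φ = -45.9°)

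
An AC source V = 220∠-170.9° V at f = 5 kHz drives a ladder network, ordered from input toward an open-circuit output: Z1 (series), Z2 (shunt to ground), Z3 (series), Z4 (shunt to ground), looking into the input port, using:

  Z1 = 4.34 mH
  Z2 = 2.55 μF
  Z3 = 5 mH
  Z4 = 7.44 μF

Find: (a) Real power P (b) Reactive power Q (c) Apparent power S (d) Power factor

Step 1 — Angular frequency: ω = 2π·f = 2π·5000 = 3.142e+04 rad/s.
Step 2 — Component impedances:
  Z1: Z = jωL = j·3.142e+04·0.00434 = 0 + j136.3 Ω
  Z2: Z = 1/(jωC) = -j/(ω·C) = 0 - j12.48 Ω
  Z3: Z = jωL = j·3.142e+04·0.005 = 0 + j157.1 Ω
  Z4: Z = 1/(jωC) = -j/(ω·C) = 0 - j4.278 Ω
Step 3 — Ladder network (open output): work backward from the far end, alternating series and parallel combinations. Z_in = 0 + j122.8 Ω = 122.8∠90.0° Ω.
Step 4 — Source phasor: V = 220∠-170.9° V = -217.2 - j34.79 V.
Step 5 — Current: I = V / Z = -0.2835 + j1.77 A = 1.792∠99.1° A.
Step 6 — Complex power: S = V·I* = 0 + j394.3 VA.
Step 7 — Real power: P = Re(S) = 0 W.
Step 8 — Reactive power: Q = Im(S) = 394.3 VAR.
Step 9 — Apparent power: |S| = 394.3 VA.
Step 10 — Power factor: PF = P/|S| = 0 (lagging).

(a) P = 0 W  (b) Q = 394.3 VAR  (c) S = 394.3 VA  (d) PF = 0 (lagging)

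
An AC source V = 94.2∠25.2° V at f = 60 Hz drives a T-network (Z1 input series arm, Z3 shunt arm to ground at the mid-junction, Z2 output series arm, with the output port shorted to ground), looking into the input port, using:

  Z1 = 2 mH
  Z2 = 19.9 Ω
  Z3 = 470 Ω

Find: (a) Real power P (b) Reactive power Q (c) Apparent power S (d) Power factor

Step 1 — Angular frequency: ω = 2π·f = 2π·60 = 377 rad/s.
Step 2 — Component impedances:
  Z1: Z = jωL = j·377·0.002 = 0 + j0.754 Ω
  Z2: Z = R = 19.9 Ω
  Z3: Z = R = 470 Ω
Step 3 — With the output port shorted to ground, the output series arm Z2 runs from the junction to ground; the shunt arm Z3 also runs from the junction to ground. They appear in parallel: Z3 || Z2 = 19.09 Ω.
Step 4 — Series with input arm Z1: Z_in = Z1 + (Z3 || Z2) = 19.09 + j0.754 Ω = 19.11∠2.3° Ω.
Step 5 — Source phasor: V = 94.2∠25.2° V = 85.23 + j40.11 V.
Step 6 — Current: I = V / Z = 4.54 + j1.922 A = 4.93∠22.9° A.
Step 7 — Complex power: S = V·I* = 464.1 + j18.33 VA.
Step 8 — Real power: P = Re(S) = 464.1 W.
Step 9 — Reactive power: Q = Im(S) = 18.33 VAR.
Step 10 — Apparent power: |S| = 464.4 VA.
Step 11 — Power factor: PF = P/|S| = 0.9992 (lagging).

(a) P = 464.1 W  (b) Q = 18.33 VAR  (c) S = 464.4 VA  (d) PF = 0.9992 (lagging)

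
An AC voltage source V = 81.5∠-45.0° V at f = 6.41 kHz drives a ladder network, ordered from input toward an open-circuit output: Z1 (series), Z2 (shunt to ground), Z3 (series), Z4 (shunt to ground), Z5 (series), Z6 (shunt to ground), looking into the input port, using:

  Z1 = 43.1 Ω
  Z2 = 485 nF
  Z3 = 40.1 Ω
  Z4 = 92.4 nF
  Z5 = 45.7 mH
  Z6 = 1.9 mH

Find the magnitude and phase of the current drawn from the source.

Step 1 — Angular frequency: ω = 2π·f = 2π·6410 = 4.028e+04 rad/s.
Step 2 — Component impedances:
  Z1: Z = R = 43.1 Ω
  Z2: Z = 1/(jωC) = -j/(ω·C) = 0 - j51.19 Ω
  Z3: Z = R = 40.1 Ω
  Z4: Z = 1/(jωC) = -j/(ω·C) = 0 - j268.7 Ω
  Z5: Z = jωL = j·4.028e+04·0.0457 = 0 + j1841 Ω
  Z6: Z = jωL = j·4.028e+04·0.0019 = 0 + j76.52 Ω
Step 3 — Ladder network (open output): work backward from the far end, alternating series and parallel combinations. Z_in = 43.88 - j44.07 Ω = 62.2∠-45.1° Ω.
Step 4 — Source phasor: V = 81.5∠-45.0° V = 57.63 - j57.63 V.
Step 5 — Ohm's law: I = V / Z_total = (57.63 - j57.63) / (43.88 - j44.07) = 1.31 + j0.00283 A.
Step 6 — Convert to polar: |I| = 1.31 A, ∠I = 0.1°.

I = 1.31∠0.1° A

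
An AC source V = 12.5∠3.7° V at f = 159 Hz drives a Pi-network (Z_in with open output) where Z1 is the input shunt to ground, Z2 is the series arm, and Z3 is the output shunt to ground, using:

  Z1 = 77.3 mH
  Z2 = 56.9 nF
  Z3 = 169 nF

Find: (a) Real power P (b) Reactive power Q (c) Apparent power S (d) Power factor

Step 1 — Angular frequency: ω = 2π·f = 2π·159 = 999 rad/s.
Step 2 — Component impedances:
  Z1: Z = jωL = j·999·0.0773 = 0 + j77.22 Ω
  Z2: Z = 1/(jωC) = -j/(ω·C) = 0 - j1.759e+04 Ω
  Z3: Z = 1/(jωC) = -j/(ω·C) = 0 - j5923 Ω
Step 3 — With open output, the series arm Z2 and the output shunt Z3 appear in series to ground: Z2 + Z3 = 0 - j2.351e+04 Ω.
Step 4 — Parallel with input shunt Z1: Z_in = Z1 || (Z2 + Z3) = 0 + j77.48 Ω = 77.48∠90.0° Ω.
Step 5 — Source phasor: V = 12.5∠3.7° V = 12.47 + j0.8067 V.
Step 6 — Current: I = V / Z = 0.01041 - j0.161 A = 0.1613∠-86.3° A.
Step 7 — Complex power: S = V·I* = 0 + j2.017 VA.
Step 8 — Real power: P = Re(S) = 0 W.
Step 9 — Reactive power: Q = Im(S) = 2.017 VAR.
Step 10 — Apparent power: |S| = 2.017 VA.
Step 11 — Power factor: PF = P/|S| = 0 (lagging).

(a) P = 0 W  (b) Q = 2.017 VAR  (c) S = 2.017 VA  (d) PF = 0 (lagging)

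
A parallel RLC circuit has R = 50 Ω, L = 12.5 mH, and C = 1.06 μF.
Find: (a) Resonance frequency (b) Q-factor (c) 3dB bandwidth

Step 1 — Resonance: ω₀ = 1/√(LC) = 1/√(0.0125·1.06e-06) = 8687 rad/s.
Step 2 — f₀ = ω₀/(2π) = 1383 Hz.
Step 3 — Parallel Q: Q = R/(ω₀L) = 50/(8687·0.0125) = 0.4604.
Step 4 — Bandwidth: Δω = ω₀/Q = 1.887e+04 rad/s; BW = Δω/(2π) = 3003 Hz.

(a) f₀ = 1383 Hz  (b) Q = 0.4604  (c) BW = 3003 Hz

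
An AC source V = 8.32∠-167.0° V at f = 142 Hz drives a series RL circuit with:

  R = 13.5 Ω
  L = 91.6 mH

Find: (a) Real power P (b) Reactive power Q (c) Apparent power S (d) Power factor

Step 1 — Angular frequency: ω = 2π·f = 2π·142 = 892.2 rad/s.
Step 2 — Component impedances:
  R: Z = R = 13.5 Ω
  L: Z = jωL = j·892.2·0.0916 = 0 + j81.73 Ω
Step 3 — Series combination: Z_total = R + L = 13.5 + j81.73 Ω = 82.83∠80.6° Ω.
Step 4 — Source phasor: V = 8.32∠-167.0° V = -8.107 - j1.872 V.
Step 5 — Current: I = V / Z = -0.03824 + j0.09288 A = 0.1004∠112.4° A.
Step 6 — Complex power: S = V·I* = 0.1362 + j0.8245 VA.
Step 7 — Real power: P = Re(S) = 0.1362 W.
Step 8 — Reactive power: Q = Im(S) = 0.8245 VAR.
Step 9 — Apparent power: |S| = 0.8357 VA.
Step 10 — Power factor: PF = P/|S| = 0.163 (lagging).

(a) P = 0.1362 W  (b) Q = 0.8245 VAR  (c) S = 0.8357 VA  (d) PF = 0.163 (lagging)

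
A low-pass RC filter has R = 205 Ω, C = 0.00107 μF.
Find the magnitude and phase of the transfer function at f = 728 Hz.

Step 1 — Angular frequency: ω = 2π·728 = 4574 rad/s.
Step 2 — Transfer function: H(jω) = 1/(1 + jωRC).
Step 3 — Denominator: 1 + jωRC = 1 + j·4574·205·1.07e-09 = 1 + j0.001003.
Step 4 — H = 1 - j0.001003.
Step 5 — Magnitude: |H| = 1 (-0.0 dB); phase: φ = -0.1°.

|H| = 1 (-0.0 dB), φ = -0.1°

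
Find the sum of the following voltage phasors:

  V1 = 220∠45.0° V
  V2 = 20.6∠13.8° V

Step 1 — Convert each phasor to rectangular form:
  V1 = 220·(cos(45.0°) + j·sin(45.0°)) = 155.6 + j155.6 V
  V2 = 20.6·(cos(13.8°) + j·sin(13.8°)) = 20.01 + j4.914 V
Step 2 — Sum components: V_total = 175.6 + j160.5 V.
Step 3 — Convert to polar: |V_total| = 237.9 V, ∠V_total = 42.4°.

V_total = 237.9∠42.4° V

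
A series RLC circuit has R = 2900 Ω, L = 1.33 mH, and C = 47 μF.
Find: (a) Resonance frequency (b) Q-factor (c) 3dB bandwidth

Step 1 — Resonance condition Im(Z)=0 gives ω₀ = 1/√(LC).
Step 2 — ω₀ = 1/√(0.00133·4.7e-05) = 4000 rad/s.
Step 3 — f₀ = ω₀/(2π) = 636.6 Hz.
Step 4 — Series Q: Q = ω₀L/R = 4000·0.00133/2900 = 0.001834.
Step 5 — 3dB bandwidth: Δω = ω₀/Q = 2.18e+06 rad/s; BW = Δω/(2π) = 3.47e+05 Hz.

(a) f₀ = 636.6 Hz  (b) Q = 0.001834  (c) BW = 3.47e+05 Hz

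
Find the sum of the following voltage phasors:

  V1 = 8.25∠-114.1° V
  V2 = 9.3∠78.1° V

Step 1 — Convert each phasor to rectangular form:
  V1 = 8.25·(cos(-114.1°) + j·sin(-114.1°)) = -3.369 - j7.531 V
  V2 = 9.3·(cos(78.1°) + j·sin(78.1°)) = 1.918 + j9.1 V
Step 2 — Sum components: V_total = -1.451 + j1.569 V.
Step 3 — Convert to polar: |V_total| = 2.137 V, ∠V_total = 132.8°.

V_total = 2.137∠132.8° V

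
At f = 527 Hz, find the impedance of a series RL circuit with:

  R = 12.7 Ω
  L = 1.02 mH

Step 1 — Angular frequency: ω = 2π·f = 2π·527 = 3311 rad/s.
Step 2 — Component impedances:
  R: Z = R = 12.7 Ω
  L: Z = jωL = j·3311·0.00102 = 0 + j3.377 Ω
Step 3 — Series combination: Z_total = R + L = 12.7 + j3.377 Ω = 13.14∠14.9° Ω.

Z = 12.7 + j3.377 Ω = 13.14∠14.9° Ω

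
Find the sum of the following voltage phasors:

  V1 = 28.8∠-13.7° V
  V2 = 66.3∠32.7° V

Step 1 — Convert each phasor to rectangular form:
  V1 = 28.8·(cos(-13.7°) + j·sin(-13.7°)) = 27.98 - j6.821 V
  V2 = 66.3·(cos(32.7°) + j·sin(32.7°)) = 55.79 + j35.82 V
Step 2 — Sum components: V_total = 83.77 + j29 V.
Step 3 — Convert to polar: |V_total| = 88.65 V, ∠V_total = 19.1°.

V_total = 88.65∠19.1° V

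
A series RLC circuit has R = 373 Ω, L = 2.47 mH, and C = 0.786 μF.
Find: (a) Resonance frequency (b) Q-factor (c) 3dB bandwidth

Step 1 — Resonance: ω₀ = 1/√(LC) = 1/√(0.00247·7.86e-07) = 2.27e+04 rad/s.
Step 2 — f₀ = ω₀/(2π) = 3612 Hz.
Step 3 — Series Q: Q = ω₀L/R = 2.27e+04·0.00247/373 = 0.1503.
Step 4 — Bandwidth: Δω = ω₀/Q = 1.51e+05 rad/s; BW = Δω/(2π) = 2.403e+04 Hz.

(a) f₀ = 3612 Hz  (b) Q = 0.1503  (c) BW = 2.403e+04 Hz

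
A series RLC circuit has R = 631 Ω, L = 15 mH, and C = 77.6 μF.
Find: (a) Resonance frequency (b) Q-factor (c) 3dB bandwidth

Step 1 — Resonance: ω₀ = 1/√(LC) = 1/√(0.015·7.76e-05) = 926.9 rad/s.
Step 2 — f₀ = ω₀/(2π) = 147.5 Hz.
Step 3 — Series Q: Q = ω₀L/R = 926.9·0.015/631 = 0.02203.
Step 4 — Bandwidth: Δω = ω₀/Q = 4.207e+04 rad/s; BW = Δω/(2π) = 6695 Hz.

(a) f₀ = 147.5 Hz  (b) Q = 0.02203  (c) BW = 6695 Hz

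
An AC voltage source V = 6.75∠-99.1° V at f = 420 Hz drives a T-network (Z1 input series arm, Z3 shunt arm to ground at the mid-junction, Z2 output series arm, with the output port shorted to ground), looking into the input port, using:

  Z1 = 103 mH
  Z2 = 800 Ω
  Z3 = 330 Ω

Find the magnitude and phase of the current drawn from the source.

Step 1 — Angular frequency: ω = 2π·f = 2π·420 = 2639 rad/s.
Step 2 — Component impedances:
  Z1: Z = jωL = j·2639·0.103 = 0 + j271.8 Ω
  Z2: Z = R = 800 Ω
  Z3: Z = R = 330 Ω
Step 3 — With the output port shorted to ground, the output series arm Z2 runs from the junction to ground; the shunt arm Z3 also runs from the junction to ground. They appear in parallel: Z3 || Z2 = 233.6 Ω.
Step 4 — Series with input arm Z1: Z_in = Z1 + (Z3 || Z2) = 233.6 + j271.8 Ω = 358.4∠49.3° Ω.
Step 5 — Source phasor: V = 6.75∠-99.1° V = -1.068 - j6.665 V.
Step 6 — Ohm's law: I = V / Z_total = (-1.068 - j6.665) / (233.6 + j271.8) = -0.01604 - j0.009862 A.
Step 7 — Convert to polar: |I| = 0.01883 A, ∠I = -148.4°.

I = 0.01883∠-148.4° A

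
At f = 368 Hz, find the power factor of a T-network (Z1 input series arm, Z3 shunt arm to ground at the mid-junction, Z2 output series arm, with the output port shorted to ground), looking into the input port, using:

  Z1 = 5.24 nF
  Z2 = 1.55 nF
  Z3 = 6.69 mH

Step 1 — Angular frequency: ω = 2π·f = 2π·368 = 2312 rad/s.
Step 2 — Component impedances:
  Z1: Z = 1/(jωC) = -j/(ω·C) = 0 - j8.254e+04 Ω
  Z2: Z = 1/(jωC) = -j/(ω·C) = 0 - j2.79e+05 Ω
  Z3: Z = jωL = j·2312·0.00669 = 0 + j15.47 Ω
Step 3 — With the output port shorted to ground, the output series arm Z2 runs from the junction to ground; the shunt arm Z3 also runs from the junction to ground. They appear in parallel: Z3 || Z2 = 0 + j15.47 Ω.
Step 4 — Series with input arm Z1: Z_in = Z1 + (Z3 || Z2) = 0 - j8.252e+04 Ω = 8.252e+04∠-90.0° Ω.
Step 5 — Power factor: PF = cos(φ) = Re(Z)/|Z| = 0/8.252e+04 = 0.
Step 6 — Type: Im(Z) = -8.252e+04 ⇒ leading (phase φ = -90.0°).

PF = 0 (leading, φ = -90.0°)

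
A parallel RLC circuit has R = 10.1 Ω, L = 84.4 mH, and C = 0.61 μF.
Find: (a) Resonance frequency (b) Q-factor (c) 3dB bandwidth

Step 1 — Resonance: ω₀ = 1/√(LC) = 1/√(0.0844·6.1e-07) = 4407 rad/s.
Step 2 — f₀ = ω₀/(2π) = 701.4 Hz.
Step 3 — Parallel Q: Q = R/(ω₀L) = 10.1/(4407·0.0844) = 0.02715.
Step 4 — Bandwidth: Δω = ω₀/Q = 1.623e+05 rad/s; BW = Δω/(2π) = 2.583e+04 Hz.

(a) f₀ = 701.4 Hz  (b) Q = 0.02715  (c) BW = 2.583e+04 Hz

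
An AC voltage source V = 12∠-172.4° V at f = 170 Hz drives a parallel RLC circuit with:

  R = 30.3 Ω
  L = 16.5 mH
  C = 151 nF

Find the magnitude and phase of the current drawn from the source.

Step 1 — Angular frequency: ω = 2π·f = 2π·170 = 1068 rad/s.
Step 2 — Component impedances:
  R: Z = R = 30.3 Ω
  L: Z = jωL = j·1068·0.0165 = 0 + j17.62 Ω
  C: Z = 1/(jωC) = -j/(ω·C) = 0 - j6200 Ω
Step 3 — Parallel combination: 1/Z_total = 1/R + 1/L + 1/C; Z_total = 7.692 + j13.19 Ω = 15.27∠59.7° Ω.
Step 4 — Source phasor: V = 12∠-172.4° V = -11.89 - j1.587 V.
Step 5 — Ohm's law: I = V / Z_total = (-11.89 - j1.587) / (7.692 + j13.19) = -0.4824 + j0.6206 A.
Step 6 — Convert to polar: |I| = 0.786 A, ∠I = 127.9°.

I = 0.786∠127.9° A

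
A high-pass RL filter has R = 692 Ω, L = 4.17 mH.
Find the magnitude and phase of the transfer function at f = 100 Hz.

Step 1 — Angular frequency: ω = 2π·100 = 628.3 rad/s.
Step 2 — Transfer function: H(jω) = jωL/(R + jωL).
Step 3 — Numerator jωL = j·2.62; denominator R + jωL = 692 + j2.62.
Step 4 — H = 1.434e-05 + j0.003786.
Step 5 — Magnitude: |H| = 0.003786 (-48.4 dB); phase: φ = 89.8°.

|H| = 0.003786 (-48.4 dB), φ = 89.8°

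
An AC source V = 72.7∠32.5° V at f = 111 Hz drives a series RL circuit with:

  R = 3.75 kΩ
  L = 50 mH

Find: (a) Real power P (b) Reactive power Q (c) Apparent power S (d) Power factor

Step 1 — Angular frequency: ω = 2π·f = 2π·111 = 697.4 rad/s.
Step 2 — Component impedances:
  R: Z = R = 3750 Ω
  L: Z = jωL = j·697.4·0.05 = 0 + j34.87 Ω
Step 3 — Series combination: Z_total = R + L = 3750 + j34.87 Ω = 3750∠0.5° Ω.
Step 4 — Source phasor: V = 72.7∠32.5° V = 61.31 + j39.06 V.
Step 5 — Current: I = V / Z = 0.01645 + j0.01026 A = 0.01939∠32.0° A.
Step 6 — Complex power: S = V·I* = 1.409 + j0.01311 VA.
Step 7 — Real power: P = Re(S) = 1.409 W.
Step 8 — Reactive power: Q = Im(S) = 0.01311 VAR.
Step 9 — Apparent power: |S| = 1.409 VA.
Step 10 — Power factor: PF = P/|S| = 1 (lagging).

(a) P = 1.409 W  (b) Q = 0.01311 VAR  (c) S = 1.409 VA  (d) PF = 1 (lagging)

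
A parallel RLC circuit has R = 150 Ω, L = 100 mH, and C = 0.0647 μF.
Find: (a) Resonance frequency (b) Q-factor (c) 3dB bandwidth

Step 1 — Resonance: ω₀ = 1/√(LC) = 1/√(0.1·6.47e-08) = 1.243e+04 rad/s.
Step 2 — f₀ = ω₀/(2π) = 1979 Hz.
Step 3 — Parallel Q: Q = R/(ω₀L) = 150/(1.243e+04·0.1) = 0.1207.
Step 4 — Bandwidth: Δω = ω₀/Q = 1.03e+05 rad/s; BW = Δω/(2π) = 1.64e+04 Hz.

(a) f₀ = 1979 Hz  (b) Q = 0.1207  (c) BW = 1.64e+04 Hz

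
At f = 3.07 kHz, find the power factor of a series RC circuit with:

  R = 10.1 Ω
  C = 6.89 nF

Step 1 — Angular frequency: ω = 2π·f = 2π·3070 = 1.929e+04 rad/s.
Step 2 — Component impedances:
  R: Z = R = 10.1 Ω
  C: Z = 1/(jωC) = -j/(ω·C) = 0 - j7524 Ω
Step 3 — Series combination: Z_total = R + C = 10.1 - j7524 Ω = 7524∠-89.9° Ω.
Step 4 — Power factor: PF = cos(φ) = Re(Z)/|Z| = 10.1/7524 = 0.001342.
Step 5 — Type: Im(Z) = -7524 ⇒ leading (phase φ = -89.9°).

PF = 0.001342 (leading, φ = -89.9°)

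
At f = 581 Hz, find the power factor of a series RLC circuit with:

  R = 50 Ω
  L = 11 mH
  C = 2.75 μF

Step 1 — Angular frequency: ω = 2π·f = 2π·581 = 3651 rad/s.
Step 2 — Component impedances:
  R: Z = R = 50 Ω
  L: Z = jωL = j·3651·0.011 = 0 + j40.16 Ω
  C: Z = 1/(jωC) = -j/(ω·C) = 0 - j99.61 Ω
Step 3 — Series combination: Z_total = R + L + C = 50 - j59.46 Ω = 77.69∠-49.9° Ω.
Step 4 — Power factor: PF = cos(φ) = Re(Z)/|Z| = 50/77.69 = 0.6436.
Step 5 — Type: Im(Z) = -59.46 ⇒ leading (phase φ = -49.9°).

PF = 0.6436 (leading, φ = -49.9°)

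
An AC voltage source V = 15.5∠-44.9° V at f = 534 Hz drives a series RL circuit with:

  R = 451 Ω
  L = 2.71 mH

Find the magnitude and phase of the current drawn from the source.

Step 1 — Angular frequency: ω = 2π·f = 2π·534 = 3355 rad/s.
Step 2 — Component impedances:
  R: Z = R = 451 Ω
  L: Z = jωL = j·3355·0.00271 = 0 + j9.093 Ω
Step 3 — Series combination: Z_total = R + L = 451 + j9.093 Ω = 451.1∠1.2° Ω.
Step 4 — Source phasor: V = 15.5∠-44.9° V = 10.98 - j10.94 V.
Step 5 — Ohm's law: I = V / Z_total = (10.98 - j10.94) / (451 + j9.093) = 0.02385 - j0.02474 A.
Step 6 — Convert to polar: |I| = 0.03436 A, ∠I = -46.1°.

I = 0.03436∠-46.1° A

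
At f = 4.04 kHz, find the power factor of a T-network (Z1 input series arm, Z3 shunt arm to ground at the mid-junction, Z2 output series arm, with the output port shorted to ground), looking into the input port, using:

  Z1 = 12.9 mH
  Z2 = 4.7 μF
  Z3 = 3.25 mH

Step 1 — Angular frequency: ω = 2π·f = 2π·4040 = 2.538e+04 rad/s.
Step 2 — Component impedances:
  Z1: Z = jωL = j·2.538e+04·0.0129 = 0 + j327.5 Ω
  Z2: Z = 1/(jωC) = -j/(ω·C) = 0 - j8.382 Ω
  Z3: Z = jωL = j·2.538e+04·0.00325 = 0 + j82.5 Ω
Step 3 — With the output port shorted to ground, the output series arm Z2 runs from the junction to ground; the shunt arm Z3 also runs from the junction to ground. They appear in parallel: Z3 || Z2 = 0 - j9.33 Ω.
Step 4 — Series with input arm Z1: Z_in = Z1 + (Z3 || Z2) = 0 + j318.1 Ω = 318.1∠90.0° Ω.
Step 5 — Power factor: PF = cos(φ) = Re(Z)/|Z| = 0/318.1 = 0.
Step 6 — Type: Im(Z) = 318.1 ⇒ lagging (phase φ = 90.0°).

PF = 0 (lagging, φ = 90.0°)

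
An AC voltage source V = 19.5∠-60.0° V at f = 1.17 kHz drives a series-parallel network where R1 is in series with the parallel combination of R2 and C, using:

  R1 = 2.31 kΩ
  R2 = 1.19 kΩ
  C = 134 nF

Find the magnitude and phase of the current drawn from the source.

Step 1 — Angular frequency: ω = 2π·f = 2π·1170 = 7351 rad/s.
Step 2 — Component impedances:
  R1: Z = R = 2310 Ω
  R2: Z = R = 1190 Ω
  C: Z = 1/(jωC) = -j/(ω·C) = 0 - j1015 Ω
Step 3 — Parallel branch: R2 || C = 1/(1/R2 + 1/C) = 501.2 - j587.6 Ω.
Step 4 — Series with R1: Z_total = R1 + (R2 || C) = 2811 - j587.6 Ω = 2872∠-11.8° Ω.
Step 5 — Source phasor: V = 19.5∠-60.0° V = 9.75 - j16.89 V.
Step 6 — Ohm's law: I = V / Z_total = (9.75 - j16.89) / (2811 - j587.6) = 0.004526 - j0.005061 A.
Step 7 — Convert to polar: |I| = 0.00679 A, ∠I = -48.2°.

I = 0.00679∠-48.2° A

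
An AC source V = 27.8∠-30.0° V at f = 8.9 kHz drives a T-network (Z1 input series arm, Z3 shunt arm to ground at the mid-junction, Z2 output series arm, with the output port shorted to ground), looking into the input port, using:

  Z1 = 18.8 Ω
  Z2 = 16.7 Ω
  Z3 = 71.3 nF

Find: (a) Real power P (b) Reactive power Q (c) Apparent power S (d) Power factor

Step 1 — Angular frequency: ω = 2π·f = 2π·8900 = 5.592e+04 rad/s.
Step 2 — Component impedances:
  Z1: Z = R = 18.8 Ω
  Z2: Z = R = 16.7 Ω
  Z3: Z = 1/(jωC) = -j/(ω·C) = 0 - j250.8 Ω
Step 3 — With the output port shorted to ground, the output series arm Z2 runs from the junction to ground; the shunt arm Z3 also runs from the junction to ground. They appear in parallel: Z3 || Z2 = 16.63 - j1.107 Ω.
Step 4 — Series with input arm Z1: Z_in = Z1 + (Z3 || Z2) = 35.43 - j1.107 Ω = 35.44∠-1.8° Ω.
Step 5 — Source phasor: V = 27.8∠-30.0° V = 24.08 - j13.9 V.
Step 6 — Current: I = V / Z = 0.6912 - j0.3708 A = 0.7843∠-28.2° A.
Step 7 — Complex power: S = V·I* = 21.79 - j0.6811 VA.
Step 8 — Real power: P = Re(S) = 21.79 W.
Step 9 — Reactive power: Q = Im(S) = -0.6811 VAR.
Step 10 — Apparent power: |S| = 21.8 VA.
Step 11 — Power factor: PF = P/|S| = 0.9995 (leading).

(a) P = 21.79 W  (b) Q = -0.6811 VAR  (c) S = 21.8 VA  (d) PF = 0.9995 (leading)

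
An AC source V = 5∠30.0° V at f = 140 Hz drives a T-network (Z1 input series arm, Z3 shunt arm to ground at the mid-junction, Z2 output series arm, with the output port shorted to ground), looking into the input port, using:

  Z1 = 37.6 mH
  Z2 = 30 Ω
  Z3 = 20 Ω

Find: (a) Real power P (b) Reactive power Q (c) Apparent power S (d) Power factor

Step 1 — Angular frequency: ω = 2π·f = 2π·140 = 879.6 rad/s.
Step 2 — Component impedances:
  Z1: Z = jωL = j·879.6·0.0376 = 0 + j33.07 Ω
  Z2: Z = R = 30 Ω
  Z3: Z = R = 20 Ω
Step 3 — With the output port shorted to ground, the output series arm Z2 runs from the junction to ground; the shunt arm Z3 also runs from the junction to ground. They appear in parallel: Z3 || Z2 = 12 Ω.
Step 4 — Series with input arm Z1: Z_in = Z1 + (Z3 || Z2) = 12 + j33.07 Ω = 35.18∠70.1° Ω.
Step 5 — Source phasor: V = 5∠30.0° V = 4.33 + j2.5 V.
Step 6 — Current: I = V / Z = 0.1088 - j0.09146 A = 0.1421∠-40.1° A.
Step 7 — Complex power: S = V·I* = 0.2423 + j0.6679 VA.
Step 8 — Real power: P = Re(S) = 0.2423 W.
Step 9 — Reactive power: Q = Im(S) = 0.6679 VAR.
Step 10 — Apparent power: |S| = 0.7105 VA.
Step 11 — Power factor: PF = P/|S| = 0.3411 (lagging).

(a) P = 0.2423 W  (b) Q = 0.6679 VAR  (c) S = 0.7105 VA  (d) PF = 0.3411 (lagging)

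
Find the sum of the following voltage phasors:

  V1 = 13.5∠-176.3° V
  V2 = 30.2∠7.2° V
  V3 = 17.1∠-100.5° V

Step 1 — Convert each phasor to rectangular form:
  V1 = 13.5·(cos(-176.3°) + j·sin(-176.3°)) = -13.47 - j0.8712 V
  V2 = 30.2·(cos(7.2°) + j·sin(7.2°)) = 29.96 + j3.785 V
  V3 = 17.1·(cos(-100.5°) + j·sin(-100.5°)) = -3.116 - j16.81 V
Step 2 — Sum components: V_total = 13.37 - j13.9 V.
Step 3 — Convert to polar: |V_total| = 19.29 V, ∠V_total = -46.1°.

V_total = 19.29∠-46.1° V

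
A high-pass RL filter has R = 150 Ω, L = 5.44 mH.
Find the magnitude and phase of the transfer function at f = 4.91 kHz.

Step 1 — Angular frequency: ω = 2π·4910 = 3.085e+04 rad/s.
Step 2 — Transfer function: H(jω) = jωL/(R + jωL).
Step 3 — Numerator jωL = j·167.8; denominator R + jωL = 150 + j167.8.
Step 4 — H = 0.5559 + j0.4969.
Step 5 — Magnitude: |H| = 0.7456 (-2.5 dB); phase: φ = 41.8°.

|H| = 0.7456 (-2.5 dB), φ = 41.8°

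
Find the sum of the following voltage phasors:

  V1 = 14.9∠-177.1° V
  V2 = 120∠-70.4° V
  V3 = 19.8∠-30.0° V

Step 1 — Convert each phasor to rectangular form:
  V1 = 14.9·(cos(-177.1°) + j·sin(-177.1°)) = -14.88 - j0.7538 V
  V2 = 120·(cos(-70.4°) + j·sin(-70.4°)) = 40.25 - j113 V
  V3 = 19.8·(cos(-30.0°) + j·sin(-30.0°)) = 17.15 - j9.9 V
Step 2 — Sum components: V_total = 42.52 - j123.7 V.
Step 3 — Convert to polar: |V_total| = 130.8 V, ∠V_total = -71.0°.

V_total = 130.8∠-71.0° V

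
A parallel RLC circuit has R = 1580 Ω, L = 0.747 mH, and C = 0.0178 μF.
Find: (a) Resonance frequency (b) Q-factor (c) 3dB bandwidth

Step 1 — Resonance: ω₀ = 1/√(LC) = 1/√(0.000747·1.78e-08) = 2.742e+05 rad/s.
Step 2 — f₀ = ω₀/(2π) = 4.365e+04 Hz.
Step 3 — Parallel Q: Q = R/(ω₀L) = 1580/(2.742e+05·0.000747) = 7.713.
Step 4 — Bandwidth: Δω = ω₀/Q = 3.556e+04 rad/s; BW = Δω/(2π) = 5659 Hz.

(a) f₀ = 4.365e+04 Hz  (b) Q = 7.713  (c) BW = 5659 Hz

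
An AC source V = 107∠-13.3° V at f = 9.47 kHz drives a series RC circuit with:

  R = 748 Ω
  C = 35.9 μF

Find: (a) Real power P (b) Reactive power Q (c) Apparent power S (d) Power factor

Step 1 — Angular frequency: ω = 2π·f = 2π·9470 = 5.95e+04 rad/s.
Step 2 — Component impedances:
  R: Z = R = 748 Ω
  C: Z = 1/(jωC) = -j/(ω·C) = 0 - j0.4681 Ω
Step 3 — Series combination: Z_total = R + C = 748 - j0.4681 Ω = 748∠-0.0° Ω.
Step 4 — Source phasor: V = 107∠-13.3° V = 104.1 - j24.62 V.
Step 5 — Current: I = V / Z = 0.1392 - j0.03282 A = 0.143∠-13.3° A.
Step 6 — Complex power: S = V·I* = 15.31 - j0.009579 VA.
Step 7 — Real power: P = Re(S) = 15.31 W.
Step 8 — Reactive power: Q = Im(S) = -0.009579 VAR.
Step 9 — Apparent power: |S| = 15.31 VA.
Step 10 — Power factor: PF = P/|S| = 1 (leading).

(a) P = 15.31 W  (b) Q = -0.009579 VAR  (c) S = 15.31 VA  (d) PF = 1 (leading)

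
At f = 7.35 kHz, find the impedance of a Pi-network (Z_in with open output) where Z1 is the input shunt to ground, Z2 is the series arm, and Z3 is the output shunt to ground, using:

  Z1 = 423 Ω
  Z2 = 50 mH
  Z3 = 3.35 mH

Step 1 — Angular frequency: ω = 2π·f = 2π·7350 = 4.618e+04 rad/s.
Step 2 — Component impedances:
  Z1: Z = R = 423 Ω
  Z2: Z = jωL = j·4.618e+04·0.05 = 0 + j2309 Ω
  Z3: Z = jωL = j·4.618e+04·0.00335 = 0 + j154.7 Ω
Step 3 — With open output, the series arm Z2 and the output shunt Z3 appear in series to ground: Z2 + Z3 = 0 + j2464 Ω.
Step 4 — Parallel with input shunt Z1: Z_in = Z1 || (Z2 + Z3) = 410.9 + j70.54 Ω = 416.9∠9.7° Ω.

Z = 410.9 + j70.54 Ω = 416.9∠9.7° Ω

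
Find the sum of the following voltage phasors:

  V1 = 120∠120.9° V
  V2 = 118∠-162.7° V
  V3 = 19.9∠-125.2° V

Step 1 — Convert each phasor to rectangular form:
  V1 = 120·(cos(120.9°) + j·sin(120.9°)) = -61.62 + j103 V
  V2 = 118·(cos(-162.7°) + j·sin(-162.7°)) = -112.7 - j35.09 V
  V3 = 19.9·(cos(-125.2°) + j·sin(-125.2°)) = -11.47 - j16.26 V
Step 2 — Sum components: V_total = -185.8 + j51.62 V.
Step 3 — Convert to polar: |V_total| = 192.8 V, ∠V_total = 164.5°.

V_total = 192.8∠164.5° V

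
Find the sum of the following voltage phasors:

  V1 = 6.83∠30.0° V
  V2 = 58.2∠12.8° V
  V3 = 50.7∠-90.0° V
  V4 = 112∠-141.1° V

Step 1 — Convert each phasor to rectangular form:
  V1 = 6.83·(cos(30.0°) + j·sin(30.0°)) = 5.915 + j3.415 V
  V2 = 58.2·(cos(12.8°) + j·sin(12.8°)) = 56.75 + j12.89 V
  V3 = 50.7·(cos(-90.0°) + j·sin(-90.0°)) = 0 - j50.7 V
  V4 = 112·(cos(-141.1°) + j·sin(-141.1°)) = -87.16 - j70.33 V
Step 2 — Sum components: V_total = -24.49 - j104.7 V.
Step 3 — Convert to polar: |V_total| = 107.5 V, ∠V_total = -103.2°.

V_total = 107.5∠-103.2° V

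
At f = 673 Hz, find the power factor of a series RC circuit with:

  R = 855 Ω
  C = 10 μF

Step 1 — Angular frequency: ω = 2π·f = 2π·673 = 4229 rad/s.
Step 2 — Component impedances:
  R: Z = R = 855 Ω
  C: Z = 1/(jωC) = -j/(ω·C) = 0 - j23.65 Ω
Step 3 — Series combination: Z_total = R + C = 855 - j23.65 Ω = 855.3∠-1.6° Ω.
Step 4 — Power factor: PF = cos(φ) = Re(Z)/|Z| = 855/855.3 = 0.9996.
Step 5 — Type: Im(Z) = -23.65 ⇒ leading (phase φ = -1.6°).

PF = 0.9996 (leading, φ = -1.6°)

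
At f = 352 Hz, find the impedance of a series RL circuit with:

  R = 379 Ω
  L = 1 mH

Step 1 — Angular frequency: ω = 2π·f = 2π·352 = 2212 rad/s.
Step 2 — Component impedances:
  R: Z = R = 379 Ω
  L: Z = jωL = j·2212·0.001 = 0 + j2.212 Ω
Step 3 — Series combination: Z_total = R + L = 379 + j2.212 Ω = 379∠0.3° Ω.

Z = 379 + j2.212 Ω = 379∠0.3° Ω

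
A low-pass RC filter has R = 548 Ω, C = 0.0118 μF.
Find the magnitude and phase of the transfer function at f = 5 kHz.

Step 1 — Angular frequency: ω = 2π·5000 = 3.142e+04 rad/s.
Step 2 — Transfer function: H(jω) = 1/(1 + jωRC).
Step 3 — Denominator: 1 + jωRC = 1 + j·3.142e+04·548·1.18e-08 = 1 + j0.2031.
Step 4 — H = 0.9604 - j0.1951.
Step 5 — Magnitude: |H| = 0.98 (-0.2 dB); phase: φ = -11.5°.

|H| = 0.98 (-0.2 dB), φ = -11.5°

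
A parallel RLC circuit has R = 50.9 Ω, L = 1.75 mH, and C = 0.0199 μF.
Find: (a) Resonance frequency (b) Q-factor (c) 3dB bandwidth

Step 1 — Resonance: ω₀ = 1/√(LC) = 1/√(0.00175·1.99e-08) = 1.695e+05 rad/s.
Step 2 — f₀ = ω₀/(2π) = 2.697e+04 Hz.
Step 3 — Parallel Q: Q = R/(ω₀L) = 50.9/(1.695e+05·0.00175) = 0.1716.
Step 4 — Bandwidth: Δω = ω₀/Q = 9.873e+05 rad/s; BW = Δω/(2π) = 1.571e+05 Hz.

(a) f₀ = 2.697e+04 Hz  (b) Q = 0.1716  (c) BW = 1.571e+05 Hz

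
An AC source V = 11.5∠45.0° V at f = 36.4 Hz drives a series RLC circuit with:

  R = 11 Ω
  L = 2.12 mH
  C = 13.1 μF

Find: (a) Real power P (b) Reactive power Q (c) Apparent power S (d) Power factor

Step 1 — Angular frequency: ω = 2π·f = 2π·36.4 = 228.7 rad/s.
Step 2 — Component impedances:
  R: Z = R = 11 Ω
  L: Z = jωL = j·228.7·0.00212 = 0 + j0.4849 Ω
  C: Z = 1/(jωC) = -j/(ω·C) = 0 - j333.8 Ω
Step 3 — Series combination: Z_total = R + L + C = 11 - j333.3 Ω = 333.5∠-88.1° Ω.
Step 4 — Source phasor: V = 11.5∠45.0° V = 8.132 + j8.132 V.
Step 5 — Current: I = V / Z = -0.02357 + j0.02518 A = 0.03449∠133.1° A.
Step 6 — Complex power: S = V·I* = 0.01308 - j0.3964 VA.
Step 7 — Real power: P = Re(S) = 0.01308 W.
Step 8 — Reactive power: Q = Im(S) = -0.3964 VAR.
Step 9 — Apparent power: |S| = 0.3966 VA.
Step 10 — Power factor: PF = P/|S| = 0.03299 (leading).

(a) P = 0.01308 W  (b) Q = -0.3964 VAR  (c) S = 0.3966 VA  (d) PF = 0.03299 (leading)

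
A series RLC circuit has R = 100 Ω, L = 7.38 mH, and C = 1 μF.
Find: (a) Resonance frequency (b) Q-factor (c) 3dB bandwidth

Step 1 — Resonance: ω₀ = 1/√(LC) = 1/√(0.00738·1e-06) = 1.164e+04 rad/s.
Step 2 — f₀ = ω₀/(2π) = 1853 Hz.
Step 3 — Series Q: Q = ω₀L/R = 1.164e+04·0.00738/100 = 0.8591.
Step 4 — Bandwidth: Δω = ω₀/Q = 1.355e+04 rad/s; BW = Δω/(2π) = 2157 Hz.

(a) f₀ = 1853 Hz  (b) Q = 0.8591  (c) BW = 2157 Hz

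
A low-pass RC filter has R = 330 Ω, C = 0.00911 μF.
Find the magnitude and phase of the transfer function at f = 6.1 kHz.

Step 1 — Angular frequency: ω = 2π·6100 = 3.833e+04 rad/s.
Step 2 — Transfer function: H(jω) = 1/(1 + jωRC).
Step 3 — Denominator: 1 + jωRC = 1 + j·3.833e+04·330·9.11e-09 = 1 + j0.1152.
Step 4 — H = 0.9869 - j0.1137.
Step 5 — Magnitude: |H| = 0.9934 (-0.1 dB); phase: φ = -6.6°.

|H| = 0.9934 (-0.1 dB), φ = -6.6°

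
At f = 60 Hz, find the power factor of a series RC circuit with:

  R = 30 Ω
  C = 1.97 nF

Step 1 — Angular frequency: ω = 2π·f = 2π·60 = 377 rad/s.
Step 2 — Component impedances:
  R: Z = R = 30 Ω
  C: Z = 1/(jωC) = -j/(ω·C) = 0 - j1.346e+06 Ω
Step 3 — Series combination: Z_total = R + C = 30 - j1.346e+06 Ω = 1.346e+06∠-90.0° Ω.
Step 4 — Power factor: PF = cos(φ) = Re(Z)/|Z| = 30/1.3465e+06 = 2.228e-05.
Step 5 — Type: Im(Z) = -1.346e+06 ⇒ leading (phase φ = -90.0°).

PF = 2.228e-05 (leading, φ = -90.0°)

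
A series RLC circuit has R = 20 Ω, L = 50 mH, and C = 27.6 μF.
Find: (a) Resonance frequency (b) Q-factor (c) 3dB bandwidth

Step 1 — Resonance condition Im(Z)=0 gives ω₀ = 1/√(LC).
Step 2 — ω₀ = 1/√(0.05·2.76e-05) = 851.3 rad/s.
Step 3 — f₀ = ω₀/(2π) = 135.5 Hz.
Step 4 — Series Q: Q = ω₀L/R = 851.3·0.05/20 = 2.128.
Step 5 — 3dB bandwidth: Δω = ω₀/Q = 400 rad/s; BW = Δω/(2π) = 63.66 Hz.

(a) f₀ = 135.5 Hz  (b) Q = 2.128  (c) BW = 63.66 Hz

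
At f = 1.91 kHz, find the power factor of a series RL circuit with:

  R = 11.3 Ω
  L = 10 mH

Step 1 — Angular frequency: ω = 2π·f = 2π·1910 = 1.2e+04 rad/s.
Step 2 — Component impedances:
  R: Z = R = 11.3 Ω
  L: Z = jωL = j·1.2e+04·0.01 = 0 + j120 Ω
Step 3 — Series combination: Z_total = R + L = 11.3 + j120 Ω = 120.5∠84.6° Ω.
Step 4 — Power factor: PF = cos(φ) = Re(Z)/|Z| = 11.3/120.5397 = 0.09375.
Step 5 — Type: Im(Z) = 120 ⇒ lagging (phase φ = 84.6°).

PF = 0.09375 (lagging, φ = 84.6°)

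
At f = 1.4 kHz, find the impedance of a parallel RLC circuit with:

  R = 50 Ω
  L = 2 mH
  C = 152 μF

Step 1 — Angular frequency: ω = 2π·f = 2π·1400 = 8796 rad/s.
Step 2 — Component impedances:
  R: Z = R = 50 Ω
  L: Z = jωL = j·8796·0.002 = 0 + j17.59 Ω
  C: Z = 1/(jωC) = -j/(ω·C) = 0 - j0.7479 Ω
Step 3 — Parallel combination: 1/Z_total = 1/R + 1/L + 1/C; Z_total = 0.0122 - j0.7809 Ω = 0.781∠-89.1° Ω.

Z = 0.0122 - j0.7809 Ω = 0.781∠-89.1° Ω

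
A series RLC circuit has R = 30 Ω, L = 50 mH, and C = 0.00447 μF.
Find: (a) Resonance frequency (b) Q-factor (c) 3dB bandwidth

Step 1 — Resonance: ω₀ = 1/√(LC) = 1/√(0.05·4.47e-09) = 6.689e+04 rad/s.
Step 2 — f₀ = ω₀/(2π) = 1.065e+04 Hz.
Step 3 — Series Q: Q = ω₀L/R = 6.689e+04·0.05/30 = 111.5.
Step 4 — Bandwidth: Δω = ω₀/Q = 600 rad/s; BW = Δω/(2π) = 95.49 Hz.

(a) f₀ = 1.065e+04 Hz  (b) Q = 111.5  (c) BW = 95.49 Hz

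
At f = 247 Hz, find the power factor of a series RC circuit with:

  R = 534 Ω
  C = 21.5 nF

Step 1 — Angular frequency: ω = 2π·f = 2π·247 = 1552 rad/s.
Step 2 — Component impedances:
  R: Z = R = 534 Ω
  C: Z = 1/(jωC) = -j/(ω·C) = 0 - j2.997e+04 Ω
Step 3 — Series combination: Z_total = R + C = 534 - j2.997e+04 Ω = 2.997e+04∠-89.0° Ω.
Step 4 — Power factor: PF = cos(φ) = Re(Z)/|Z| = 534/2.997e+04 = 0.01782.
Step 5 — Type: Im(Z) = -2.997e+04 ⇒ leading (phase φ = -89.0°).

PF = 0.01782 (leading, φ = -89.0°)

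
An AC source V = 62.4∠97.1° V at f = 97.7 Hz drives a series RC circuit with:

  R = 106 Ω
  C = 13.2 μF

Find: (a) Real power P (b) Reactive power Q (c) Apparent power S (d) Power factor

Step 1 — Angular frequency: ω = 2π·f = 2π·97.7 = 613.9 rad/s.
Step 2 — Component impedances:
  R: Z = R = 106 Ω
  C: Z = 1/(jωC) = -j/(ω·C) = 0 - j123.4 Ω
Step 3 — Series combination: Z_total = R + C = 106 - j123.4 Ω = 162.7∠-49.3° Ω.
Step 4 — Source phasor: V = 62.4∠97.1° V = -7.713 + j61.92 V.
Step 5 — Current: I = V / Z = -0.3196 + j0.212 A = 0.3836∠146.4° A.
Step 6 — Complex power: S = V·I* = 15.59 - j18.16 VA.
Step 7 — Real power: P = Re(S) = 15.59 W.
Step 8 — Reactive power: Q = Im(S) = -18.16 VAR.
Step 9 — Apparent power: |S| = 23.93 VA.
Step 10 — Power factor: PF = P/|S| = 0.6516 (leading).

(a) P = 15.59 W  (b) Q = -18.16 VAR  (c) S = 23.93 VA  (d) PF = 0.6516 (leading)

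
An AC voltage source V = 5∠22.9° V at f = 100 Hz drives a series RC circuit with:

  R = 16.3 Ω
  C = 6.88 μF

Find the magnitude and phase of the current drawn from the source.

Step 1 — Angular frequency: ω = 2π·f = 2π·100 = 628.3 rad/s.
Step 2 — Component impedances:
  R: Z = R = 16.3 Ω
  C: Z = 1/(jωC) = -j/(ω·C) = 0 - j231.3 Ω
Step 3 — Series combination: Z_total = R + C = 16.3 - j231.3 Ω = 231.9∠-86.0° Ω.
Step 4 — Source phasor: V = 5∠22.9° V = 4.606 + j1.946 V.
Step 5 — Ohm's law: I = V / Z_total = (4.606 + j1.946) / (16.3 - j231.3) = -0.006973 + j0.0204 A.
Step 6 — Convert to polar: |I| = 0.02156 A, ∠I = 108.9°.

I = 0.02156∠108.9° A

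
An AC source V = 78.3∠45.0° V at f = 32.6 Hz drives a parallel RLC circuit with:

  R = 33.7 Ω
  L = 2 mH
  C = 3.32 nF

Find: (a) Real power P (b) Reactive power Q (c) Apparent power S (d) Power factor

Step 1 — Angular frequency: ω = 2π·f = 2π·32.6 = 204.8 rad/s.
Step 2 — Component impedances:
  R: Z = R = 33.7 Ω
  L: Z = jωL = j·204.8·0.002 = 0 + j0.4097 Ω
  C: Z = 1/(jωC) = -j/(ω·C) = 0 - j1.47e+06 Ω
Step 3 — Parallel combination: 1/Z_total = 1/R + 1/L + 1/C; Z_total = 0.004979 + j0.4096 Ω = 0.4096∠89.3° Ω.
Step 4 — Source phasor: V = 78.3∠45.0° V = 55.37 + j55.37 V.
Step 5 — Current: I = V / Z = 136.8 - j133.5 A = 191.1∠-44.3° A.
Step 6 — Complex power: S = V·I* = 181.9 + j1.497e+04 VA.
Step 7 — Real power: P = Re(S) = 181.9 W.
Step 8 — Reactive power: Q = Im(S) = 1.497e+04 VAR.
Step 9 — Apparent power: |S| = 1.497e+04 VA.
Step 10 — Power factor: PF = P/|S| = 0.01216 (lagging).

(a) P = 181.9 W  (b) Q = 1.497e+04 VAR  (c) S = 1.497e+04 VA  (d) PF = 0.01216 (lagging)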